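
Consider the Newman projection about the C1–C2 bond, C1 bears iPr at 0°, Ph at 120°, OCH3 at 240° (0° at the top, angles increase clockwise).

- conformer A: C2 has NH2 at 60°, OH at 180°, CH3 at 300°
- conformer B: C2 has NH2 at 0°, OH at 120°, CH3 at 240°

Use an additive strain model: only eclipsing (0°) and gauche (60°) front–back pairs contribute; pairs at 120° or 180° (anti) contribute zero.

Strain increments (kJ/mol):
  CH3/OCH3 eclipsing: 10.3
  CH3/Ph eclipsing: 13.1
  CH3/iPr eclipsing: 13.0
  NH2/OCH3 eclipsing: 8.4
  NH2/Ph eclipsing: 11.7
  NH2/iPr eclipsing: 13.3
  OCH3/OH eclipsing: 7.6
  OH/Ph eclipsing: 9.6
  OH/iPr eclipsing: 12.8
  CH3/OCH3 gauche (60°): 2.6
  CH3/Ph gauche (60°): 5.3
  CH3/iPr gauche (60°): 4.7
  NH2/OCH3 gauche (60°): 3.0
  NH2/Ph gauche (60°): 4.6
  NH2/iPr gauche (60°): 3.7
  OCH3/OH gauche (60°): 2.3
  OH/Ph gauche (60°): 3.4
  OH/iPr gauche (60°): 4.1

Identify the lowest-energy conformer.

A

A (staggered): iPr(0°)/NH2(60°) gauche 3.7; iPr(0°)/CH3(300°) gauche 4.7; Ph(120°)/NH2(60°) gauche 4.6; Ph(120°)/OH(180°) gauche 3.4; OCH3(240°)/OH(180°) gauche 2.3; OCH3(240°)/CH3(300°) gauche 2.6 → 21.3 kJ/mol.
B (eclipsed): iPr(0°)/NH2(0°) eclipsed 13.3; Ph(120°)/OH(120°) eclipsed 9.6; OCH3(240°)/CH3(240°) eclipsed 10.3 → 33.2 kJ/mol.
A has the lowest total (21.3 kJ/mol).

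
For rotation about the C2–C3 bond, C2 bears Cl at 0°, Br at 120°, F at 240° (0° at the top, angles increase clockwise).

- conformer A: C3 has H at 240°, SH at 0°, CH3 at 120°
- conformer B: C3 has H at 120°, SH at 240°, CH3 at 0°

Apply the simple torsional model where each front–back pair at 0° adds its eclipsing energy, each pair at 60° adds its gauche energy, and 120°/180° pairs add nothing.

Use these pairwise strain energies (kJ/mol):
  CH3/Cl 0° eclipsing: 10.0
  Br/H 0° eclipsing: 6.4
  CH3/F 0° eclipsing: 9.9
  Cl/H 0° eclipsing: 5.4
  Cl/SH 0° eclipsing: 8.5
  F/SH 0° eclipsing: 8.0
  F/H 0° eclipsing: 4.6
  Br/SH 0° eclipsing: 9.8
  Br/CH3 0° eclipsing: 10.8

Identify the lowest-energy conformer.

A

A (eclipsed): Cl(0°)/SH(0°) eclipsed 8.5; Br(120°)/CH3(120°) eclipsed 10.8; F(240°)/H(240°) eclipsed 4.6 → 23.9 kJ/mol.
B (eclipsed): Cl(0°)/CH3(0°) eclipsed 10.0; Br(120°)/H(120°) eclipsed 6.4; F(240°)/SH(240°) eclipsed 8.0 → 24.4 kJ/mol.
A has the lowest total (23.9 kJ/mol).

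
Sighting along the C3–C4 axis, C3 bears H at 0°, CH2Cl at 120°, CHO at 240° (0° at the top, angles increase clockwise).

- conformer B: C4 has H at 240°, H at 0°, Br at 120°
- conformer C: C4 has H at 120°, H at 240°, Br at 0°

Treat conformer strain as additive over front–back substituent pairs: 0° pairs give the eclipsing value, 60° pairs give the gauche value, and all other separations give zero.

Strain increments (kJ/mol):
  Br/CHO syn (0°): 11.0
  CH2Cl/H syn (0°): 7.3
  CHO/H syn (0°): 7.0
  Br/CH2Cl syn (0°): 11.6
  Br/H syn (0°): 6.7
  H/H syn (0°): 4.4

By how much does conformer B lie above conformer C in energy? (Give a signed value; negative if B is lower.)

B (eclipsed): H(0°)/H(0°) eclipsed 4.4; CH2Cl(120°)/Br(120°) eclipsed 11.6; CHO(240°)/H(240°) eclipsed 7.0 → 23.0 kJ/mol.
C (eclipsed): H(0°)/Br(0°) eclipsed 6.7; CH2Cl(120°)/H(120°) eclipsed 7.3; CHO(240°)/H(240°) eclipsed 7.0 → 21.0 kJ/mol.
E(B) − E(C) = 23.0 − 21.0 = +2.0 kJ/mol.

+2.0 kJ/mol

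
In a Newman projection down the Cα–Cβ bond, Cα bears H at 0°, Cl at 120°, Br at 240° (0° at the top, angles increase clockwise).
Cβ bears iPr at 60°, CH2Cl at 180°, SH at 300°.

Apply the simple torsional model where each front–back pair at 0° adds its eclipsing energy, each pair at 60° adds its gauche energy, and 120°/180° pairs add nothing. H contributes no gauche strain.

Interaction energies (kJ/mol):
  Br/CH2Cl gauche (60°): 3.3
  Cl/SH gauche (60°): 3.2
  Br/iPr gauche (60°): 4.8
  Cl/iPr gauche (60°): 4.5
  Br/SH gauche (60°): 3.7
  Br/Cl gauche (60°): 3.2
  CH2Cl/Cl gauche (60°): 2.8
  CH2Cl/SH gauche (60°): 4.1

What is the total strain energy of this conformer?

This conformer (staggered): Cl(120°)/iPr(60°) gauche 4.5; Cl(120°)/CH2Cl(180°) gauche 2.8; Br(240°)/CH2Cl(180°) gauche 3.3; Br(240°)/SH(300°) gauche 3.7 → 14.3 kJ/mol.

14.3 kJ/mol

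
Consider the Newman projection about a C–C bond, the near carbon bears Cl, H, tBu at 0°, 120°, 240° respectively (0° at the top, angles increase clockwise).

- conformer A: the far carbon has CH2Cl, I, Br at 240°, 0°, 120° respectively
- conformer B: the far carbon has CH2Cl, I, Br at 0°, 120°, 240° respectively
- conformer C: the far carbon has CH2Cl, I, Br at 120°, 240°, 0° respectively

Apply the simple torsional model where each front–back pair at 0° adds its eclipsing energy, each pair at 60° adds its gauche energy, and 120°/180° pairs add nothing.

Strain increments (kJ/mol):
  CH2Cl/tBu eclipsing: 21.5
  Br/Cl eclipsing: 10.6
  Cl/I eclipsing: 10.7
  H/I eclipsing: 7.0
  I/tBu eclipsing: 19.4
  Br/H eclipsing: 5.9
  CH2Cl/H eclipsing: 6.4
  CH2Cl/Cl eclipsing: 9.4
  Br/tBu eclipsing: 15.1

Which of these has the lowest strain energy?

B

A is eclipsed. Cl at 0° is eclipsed with I at 0° (10.7); H at 120° is eclipsed with Br at 120° (5.9); tBu at 240° is eclipsed with CH2Cl at 240° (21.5). Total 38.1 kJ/mol.
B is eclipsed. Cl at 0° is eclipsed with CH2Cl at 0° (9.4); H at 120° is eclipsed with I at 120° (7.0); tBu at 240° is eclipsed with Br at 240° (15.1). Total 31.5 kJ/mol.
C is eclipsed. Cl at 0° is eclipsed with Br at 0° (10.6); H at 120° is eclipsed with CH2Cl at 120° (6.4); tBu at 240° is eclipsed with I at 240° (19.4). Total 36.4 kJ/mol.
B has the lowest total (31.5 kJ/mol).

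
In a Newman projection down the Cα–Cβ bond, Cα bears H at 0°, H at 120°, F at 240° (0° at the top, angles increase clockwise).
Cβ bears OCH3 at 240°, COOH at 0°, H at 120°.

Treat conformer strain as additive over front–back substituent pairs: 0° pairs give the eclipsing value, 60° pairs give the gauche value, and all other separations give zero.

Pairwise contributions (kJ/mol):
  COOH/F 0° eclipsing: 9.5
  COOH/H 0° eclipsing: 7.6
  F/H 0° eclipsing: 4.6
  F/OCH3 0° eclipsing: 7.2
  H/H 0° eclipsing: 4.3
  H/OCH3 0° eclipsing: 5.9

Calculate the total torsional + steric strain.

This conformer (eclipsed): H(0°)/COOH(0°) eclipsed 7.6; H(120°)/H(120°) eclipsed 4.3; F(240°)/OCH3(240°) eclipsed 7.2 → 19.1 kJ/mol.

19.1 kJ/mol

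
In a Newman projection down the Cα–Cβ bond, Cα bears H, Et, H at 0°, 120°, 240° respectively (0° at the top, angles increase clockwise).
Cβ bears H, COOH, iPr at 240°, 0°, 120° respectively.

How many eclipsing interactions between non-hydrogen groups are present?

Non-H eclipsing pairs: Et(120°)/iPr(120°) — 1 interaction.

1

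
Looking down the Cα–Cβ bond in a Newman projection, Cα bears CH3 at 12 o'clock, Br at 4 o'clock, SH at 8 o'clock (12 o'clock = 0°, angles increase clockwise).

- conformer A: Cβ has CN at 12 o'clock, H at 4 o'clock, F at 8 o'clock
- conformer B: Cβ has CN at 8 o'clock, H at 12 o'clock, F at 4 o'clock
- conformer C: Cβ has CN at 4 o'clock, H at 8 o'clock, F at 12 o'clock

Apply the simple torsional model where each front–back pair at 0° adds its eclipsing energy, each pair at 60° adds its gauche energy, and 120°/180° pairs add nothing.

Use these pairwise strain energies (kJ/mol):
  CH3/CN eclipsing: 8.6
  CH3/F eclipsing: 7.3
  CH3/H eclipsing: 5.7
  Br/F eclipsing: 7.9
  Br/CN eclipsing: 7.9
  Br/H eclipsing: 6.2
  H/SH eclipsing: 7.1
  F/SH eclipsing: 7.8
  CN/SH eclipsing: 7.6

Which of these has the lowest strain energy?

B

A (eclipsed): CH3–CN eclipsed, Br–H eclipsed, SH–F eclipsed; 8.6 + 6.2 + 7.8 = 22.6 kJ/mol.
B (eclipsed): CH3–H eclipsed, Br–F eclipsed, SH–CN eclipsed; 5.7 + 7.9 + 7.6 = 21.2 kJ/mol.
C (eclipsed): CH3–F eclipsed, Br–CN eclipsed, SH–H eclipsed; 7.3 + 7.9 + 7.1 = 22.3 kJ/mol.
B has the lowest total (21.2 kJ/mol).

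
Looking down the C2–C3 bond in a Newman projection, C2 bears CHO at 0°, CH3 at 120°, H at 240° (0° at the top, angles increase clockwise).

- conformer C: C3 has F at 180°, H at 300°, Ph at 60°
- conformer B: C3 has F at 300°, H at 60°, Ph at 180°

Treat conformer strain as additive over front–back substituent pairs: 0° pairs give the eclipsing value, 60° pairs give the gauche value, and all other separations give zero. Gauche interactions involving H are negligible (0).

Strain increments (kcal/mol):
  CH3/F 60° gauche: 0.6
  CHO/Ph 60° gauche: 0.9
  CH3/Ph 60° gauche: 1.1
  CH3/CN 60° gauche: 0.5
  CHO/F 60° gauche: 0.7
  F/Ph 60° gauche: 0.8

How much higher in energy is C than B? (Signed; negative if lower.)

C (staggered): CHO–Ph gauche, CH3–F gauche, CH3–Ph gauche; 0.9 + 0.6 + 1.1 = 2.6 kcal/mol.
B (staggered): CHO–F gauche, CH3–Ph gauche; 0.7 + 1.1 = 1.8 kcal/mol.
E(C) − E(B) = 2.6 − 1.8 = +0.8 kcal/mol.

+0.8 kcal/mol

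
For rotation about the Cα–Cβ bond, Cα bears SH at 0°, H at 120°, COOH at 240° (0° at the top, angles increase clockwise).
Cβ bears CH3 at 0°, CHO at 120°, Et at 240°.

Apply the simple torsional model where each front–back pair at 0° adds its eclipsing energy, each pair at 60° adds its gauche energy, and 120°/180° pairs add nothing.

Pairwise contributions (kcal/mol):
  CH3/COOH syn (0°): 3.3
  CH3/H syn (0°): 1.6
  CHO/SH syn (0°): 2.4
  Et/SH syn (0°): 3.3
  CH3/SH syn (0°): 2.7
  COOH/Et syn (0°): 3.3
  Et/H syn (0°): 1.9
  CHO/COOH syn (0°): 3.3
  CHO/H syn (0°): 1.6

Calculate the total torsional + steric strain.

7.6 kcal/mol

This conformer is eclipsed. SH at 0° is eclipsed with CH3 at 0° (2.7); H at 120° is eclipsed with CHO at 120° (1.6); COOH at 240° is eclipsed with Et at 240° (3.3). Total 7.6 kcal/mol.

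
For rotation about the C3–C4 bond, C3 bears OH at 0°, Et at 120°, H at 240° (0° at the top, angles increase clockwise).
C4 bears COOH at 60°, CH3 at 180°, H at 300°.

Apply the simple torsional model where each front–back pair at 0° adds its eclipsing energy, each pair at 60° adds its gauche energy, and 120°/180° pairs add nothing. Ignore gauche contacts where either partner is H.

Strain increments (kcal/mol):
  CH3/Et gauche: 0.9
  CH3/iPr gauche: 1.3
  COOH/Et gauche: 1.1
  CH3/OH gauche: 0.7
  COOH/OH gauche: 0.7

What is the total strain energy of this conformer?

2.7 kcal/mol

This conformer (staggered): OH–COOH gauche, Et–COOH gauche, Et–CH3 gauche; 0.7 + 1.1 + 0.9 = 2.7 kcal/mol.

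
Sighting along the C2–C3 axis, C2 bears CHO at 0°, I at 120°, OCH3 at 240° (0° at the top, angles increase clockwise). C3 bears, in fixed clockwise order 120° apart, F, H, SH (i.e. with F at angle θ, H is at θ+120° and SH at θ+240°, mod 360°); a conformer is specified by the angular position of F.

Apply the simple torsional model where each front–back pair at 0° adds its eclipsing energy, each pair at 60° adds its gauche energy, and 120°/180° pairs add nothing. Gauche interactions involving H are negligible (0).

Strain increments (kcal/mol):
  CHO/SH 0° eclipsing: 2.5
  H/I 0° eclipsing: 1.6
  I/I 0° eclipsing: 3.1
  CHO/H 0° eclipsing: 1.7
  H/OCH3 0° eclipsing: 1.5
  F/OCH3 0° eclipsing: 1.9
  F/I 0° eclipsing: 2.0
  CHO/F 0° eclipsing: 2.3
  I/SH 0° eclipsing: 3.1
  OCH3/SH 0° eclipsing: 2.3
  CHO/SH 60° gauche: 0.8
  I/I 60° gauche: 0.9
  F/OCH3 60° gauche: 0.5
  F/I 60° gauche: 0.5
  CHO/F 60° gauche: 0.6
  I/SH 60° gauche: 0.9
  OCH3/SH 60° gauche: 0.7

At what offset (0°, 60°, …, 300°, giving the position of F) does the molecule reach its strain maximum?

F at 0° (eclipsed): CHO–F eclipsed, I–H eclipsed, OCH3–SH eclipsed; 2.3 + 1.6 + 2.3 = 6.2 kcal/mol.
F at 60° (staggered): CHO–F gauche, CHO–SH gauche, I–F gauche, OCH3–SH gauche; 0.6 + 0.8 + 0.5 + 0.7 = 2.6 kcal/mol.
F at 120° (eclipsed): CHO–SH eclipsed, I–F eclipsed, OCH3–H eclipsed; 2.5 + 2.0 + 1.5 = 6.0 kcal/mol.
F at 180° (staggered): CHO–SH gauche, I–F gauche, I–SH gauche, OCH3–F gauche; 0.8 + 0.5 + 0.9 + 0.5 = 2.7 kcal/mol.
F at 240° (eclipsed): CHO–H eclipsed, I–SH eclipsed, OCH3–F eclipsed; 1.7 + 3.1 + 1.9 = 6.7 kcal/mol.
F at 300° (staggered): CHO–F gauche, I–SH gauche, OCH3–F gauche, OCH3–SH gauche; 0.6 + 0.9 + 0.5 + 0.7 = 2.7 kcal/mol.
The maximum (6.7 kcal/mol) occurs with F at 240°.

240°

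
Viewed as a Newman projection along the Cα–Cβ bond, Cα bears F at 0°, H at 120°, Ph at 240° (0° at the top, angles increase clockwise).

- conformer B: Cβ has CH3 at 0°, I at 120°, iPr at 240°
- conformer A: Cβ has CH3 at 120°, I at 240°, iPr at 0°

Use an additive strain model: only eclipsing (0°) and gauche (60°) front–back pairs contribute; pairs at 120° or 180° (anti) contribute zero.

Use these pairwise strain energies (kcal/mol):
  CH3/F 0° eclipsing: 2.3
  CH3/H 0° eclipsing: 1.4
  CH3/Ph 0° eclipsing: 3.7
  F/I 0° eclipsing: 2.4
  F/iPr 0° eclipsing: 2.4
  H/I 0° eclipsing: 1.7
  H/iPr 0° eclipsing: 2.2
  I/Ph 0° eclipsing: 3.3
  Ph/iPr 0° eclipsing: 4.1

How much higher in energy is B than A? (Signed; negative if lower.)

B (eclipsed): F–CH3 eclipsed, H–I eclipsed, Ph–iPr eclipsed; 2.3 + 1.7 + 4.1 = 8.1 kcal/mol.
A (eclipsed): F–iPr eclipsed, H–CH3 eclipsed, Ph–I eclipsed; 2.4 + 1.4 + 3.3 = 7.1 kcal/mol.
E(B) − E(A) = 8.1 − 7.1 = +1.0 kcal/mol.

+1.0 kcal/mol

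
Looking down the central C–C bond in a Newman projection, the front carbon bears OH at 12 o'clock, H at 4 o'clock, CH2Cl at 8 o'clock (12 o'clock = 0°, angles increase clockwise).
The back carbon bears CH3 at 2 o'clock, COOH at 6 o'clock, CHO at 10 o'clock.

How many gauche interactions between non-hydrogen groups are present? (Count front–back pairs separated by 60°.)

Non-H gauche pairs: OH(0°)/CH3(60°); OH(0°)/CHO(300°); CH2Cl(240°)/COOH(180°); CH2Cl(240°)/CHO(300°) — 4 interactions.

4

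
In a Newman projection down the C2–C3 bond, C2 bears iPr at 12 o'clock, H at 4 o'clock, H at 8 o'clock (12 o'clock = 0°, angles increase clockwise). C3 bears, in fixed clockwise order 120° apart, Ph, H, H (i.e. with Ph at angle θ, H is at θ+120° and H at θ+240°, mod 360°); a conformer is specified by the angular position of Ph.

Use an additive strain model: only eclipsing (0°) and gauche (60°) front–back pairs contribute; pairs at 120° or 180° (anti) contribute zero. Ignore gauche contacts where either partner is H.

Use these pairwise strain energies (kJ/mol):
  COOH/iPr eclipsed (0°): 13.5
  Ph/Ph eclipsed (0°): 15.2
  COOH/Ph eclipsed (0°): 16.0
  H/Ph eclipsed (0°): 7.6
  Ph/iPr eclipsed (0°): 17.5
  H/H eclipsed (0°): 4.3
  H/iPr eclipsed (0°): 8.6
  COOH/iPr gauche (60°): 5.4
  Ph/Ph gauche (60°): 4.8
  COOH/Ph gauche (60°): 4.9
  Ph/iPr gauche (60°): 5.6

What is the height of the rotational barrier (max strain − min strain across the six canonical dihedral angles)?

Ph at 0° (eclipsed): iPr(0°)/Ph(0°) eclipsed 17.5; H(120°)/H(120°) eclipsed 4.3; H(240°)/H(240°) eclipsed 4.3 → 26.1 kJ/mol.
Ph at 60° (staggered): iPr(0°)/Ph(60°) gauche 5.6 → 5.6 kJ/mol.
Ph at 120° (eclipsed): iPr(0°)/H(0°) eclipsed 8.6; H(120°)/Ph(120°) eclipsed 7.6; H(240°)/H(240°) eclipsed 4.3 → 20.5 kJ/mol.
Ph at 180° (staggered): no non-H gauche contacts → 0.0 kJ/mol.
Ph at 240° (eclipsed): iPr(0°)/H(0°) eclipsed 8.6; H(120°)/H(120°) eclipsed 4.3; H(240°)/Ph(240°) eclipsed 7.6 → 20.5 kJ/mol.
Ph at 300° (staggered): iPr(0°)/Ph(300°) gauche 5.6 → 5.6 kJ/mol.
Max at 0° (26.1 kJ/mol), min at 180° (0.0 kJ/mol); barrier = 26.1 kJ/mol.

26.1 kJ/mol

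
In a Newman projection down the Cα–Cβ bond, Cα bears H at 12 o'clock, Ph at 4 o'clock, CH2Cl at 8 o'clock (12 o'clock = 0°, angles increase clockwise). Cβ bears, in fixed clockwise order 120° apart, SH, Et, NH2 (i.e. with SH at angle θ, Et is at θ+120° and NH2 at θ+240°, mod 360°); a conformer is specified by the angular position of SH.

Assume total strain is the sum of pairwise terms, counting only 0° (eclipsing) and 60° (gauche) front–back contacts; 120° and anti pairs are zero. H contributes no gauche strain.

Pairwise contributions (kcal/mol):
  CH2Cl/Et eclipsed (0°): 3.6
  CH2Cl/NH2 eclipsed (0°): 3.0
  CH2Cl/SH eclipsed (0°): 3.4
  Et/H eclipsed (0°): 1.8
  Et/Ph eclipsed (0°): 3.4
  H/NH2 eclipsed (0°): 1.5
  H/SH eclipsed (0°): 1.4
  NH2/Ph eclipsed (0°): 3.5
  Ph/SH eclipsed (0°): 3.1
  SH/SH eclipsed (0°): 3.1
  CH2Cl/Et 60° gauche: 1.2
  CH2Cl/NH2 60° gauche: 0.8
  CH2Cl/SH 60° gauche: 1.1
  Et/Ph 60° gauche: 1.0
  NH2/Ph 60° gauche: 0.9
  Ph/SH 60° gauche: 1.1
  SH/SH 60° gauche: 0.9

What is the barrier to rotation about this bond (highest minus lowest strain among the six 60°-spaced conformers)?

SH at 0° (eclipsed): H–SH eclipsed, Ph–Et eclipsed, CH2Cl–NH2 eclipsed; 1.4 + 3.4 + 3.0 = 7.8 kcal/mol.
SH at 60° (staggered): Ph–SH gauche, Ph–Et gauche, CH2Cl–Et gauche, CH2Cl–NH2 gauche; 1.1 + 1.0 + 1.2 + 0.8 = 4.1 kcal/mol.
SH at 120° (eclipsed): H–NH2 eclipsed, Ph–SH eclipsed, CH2Cl–Et eclipsed; 1.5 + 3.1 + 3.6 = 8.2 kcal/mol.
SH at 180° (staggered): Ph–SH gauche, Ph–NH2 gauche, CH2Cl–SH gauche, CH2Cl–Et gauche; 1.1 + 0.9 + 1.1 + 1.2 = 4.3 kcal/mol.
SH at 240° (eclipsed): H–Et eclipsed, Ph–NH2 eclipsed, CH2Cl–SH eclipsed; 1.8 + 3.5 + 3.4 = 8.7 kcal/mol.
SH at 300° (staggered): Ph–Et gauche, Ph–NH2 gauche, CH2Cl–SH gauche, CH2Cl–NH2 gauche; 1.0 + 0.9 + 1.1 + 0.8 = 3.8 kcal/mol.
Max at 240° (8.7 kcal/mol), min at 300° (3.8 kcal/mol); barrier = 4.9 kcal/mol.

4.9 kcal/mol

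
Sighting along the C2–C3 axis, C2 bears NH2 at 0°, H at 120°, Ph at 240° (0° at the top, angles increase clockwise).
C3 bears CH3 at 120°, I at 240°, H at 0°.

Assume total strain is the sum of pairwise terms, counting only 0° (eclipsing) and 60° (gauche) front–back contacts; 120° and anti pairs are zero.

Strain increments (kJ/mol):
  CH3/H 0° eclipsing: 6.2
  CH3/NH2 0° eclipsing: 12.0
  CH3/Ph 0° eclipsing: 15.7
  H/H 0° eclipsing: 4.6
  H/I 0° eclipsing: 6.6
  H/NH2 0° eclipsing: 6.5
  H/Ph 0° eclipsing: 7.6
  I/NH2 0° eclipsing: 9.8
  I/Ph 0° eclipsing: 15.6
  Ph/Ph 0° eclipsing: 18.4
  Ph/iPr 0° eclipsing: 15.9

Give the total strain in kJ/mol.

This conformer (eclipsed): NH2(0°)/H(0°) eclipsed 6.5; H(120°)/CH3(120°) eclipsed 6.2; Ph(240°)/I(240°) eclipsed 15.6 → 28.3 kJ/mol.

28.3 kJ/mol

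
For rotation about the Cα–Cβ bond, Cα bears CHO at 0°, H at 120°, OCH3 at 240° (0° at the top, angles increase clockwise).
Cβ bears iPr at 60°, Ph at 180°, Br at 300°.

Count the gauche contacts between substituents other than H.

Non-H gauche pairs: CHO(0°)/iPr(60°); CHO(0°)/Br(300°); OCH3(240°)/Ph(180°); OCH3(240°)/Br(300°) — 4 interactions.

4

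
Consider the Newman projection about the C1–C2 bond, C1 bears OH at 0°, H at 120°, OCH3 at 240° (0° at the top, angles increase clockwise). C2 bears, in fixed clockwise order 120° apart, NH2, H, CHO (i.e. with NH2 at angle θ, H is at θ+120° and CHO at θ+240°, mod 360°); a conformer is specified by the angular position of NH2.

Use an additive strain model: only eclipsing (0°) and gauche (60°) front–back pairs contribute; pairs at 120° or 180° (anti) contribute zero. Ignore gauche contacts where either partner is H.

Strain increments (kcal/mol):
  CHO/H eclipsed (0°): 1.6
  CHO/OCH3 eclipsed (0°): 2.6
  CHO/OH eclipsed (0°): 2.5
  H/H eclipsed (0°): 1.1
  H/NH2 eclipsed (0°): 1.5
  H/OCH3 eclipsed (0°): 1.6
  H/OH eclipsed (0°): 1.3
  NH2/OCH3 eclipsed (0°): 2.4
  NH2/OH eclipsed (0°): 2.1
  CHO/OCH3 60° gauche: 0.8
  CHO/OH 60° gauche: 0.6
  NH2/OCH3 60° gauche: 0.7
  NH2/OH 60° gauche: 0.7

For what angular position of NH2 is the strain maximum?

0°

NH2 at 0° (eclipsed): OH–NH2 eclipsed, H–H eclipsed, OCH3–CHO eclipsed; 2.1 + 1.1 + 2.6 = 5.8 kcal/mol.
NH2 at 60° (staggered): OH–NH2 gauche, OH–CHO gauche, OCH3–CHO gauche; 0.7 + 0.6 + 0.8 = 2.1 kcal/mol.
NH2 at 120° (eclipsed): OH–CHO eclipsed, H–NH2 eclipsed, OCH3–H eclipsed; 2.5 + 1.5 + 1.6 = 5.6 kcal/mol.
NH2 at 180° (staggered): OH–CHO gauche, OCH3–NH2 gauche; 0.6 + 0.7 = 1.3 kcal/mol.
NH2 at 240° (eclipsed): OH–H eclipsed, H–CHO eclipsed, OCH3–NH2 eclipsed; 1.3 + 1.6 + 2.4 = 5.3 kcal/mol.
NH2 at 300° (staggered): OH–NH2 gauche, OCH3–NH2 gauche, OCH3–CHO gauche; 0.7 + 0.7 + 0.8 = 2.2 kcal/mol.
The maximum (5.8 kcal/mol) occurs with NH2 at 0°.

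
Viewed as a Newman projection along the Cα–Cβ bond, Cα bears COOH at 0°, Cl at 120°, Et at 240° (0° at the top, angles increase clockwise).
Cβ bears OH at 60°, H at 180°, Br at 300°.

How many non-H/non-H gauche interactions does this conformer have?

Non-H gauche pairs: COOH(0°)/OH(60°); COOH(0°)/Br(300°); Cl(120°)/OH(60°); Et(240°)/Br(300°) — 4 interactions.

4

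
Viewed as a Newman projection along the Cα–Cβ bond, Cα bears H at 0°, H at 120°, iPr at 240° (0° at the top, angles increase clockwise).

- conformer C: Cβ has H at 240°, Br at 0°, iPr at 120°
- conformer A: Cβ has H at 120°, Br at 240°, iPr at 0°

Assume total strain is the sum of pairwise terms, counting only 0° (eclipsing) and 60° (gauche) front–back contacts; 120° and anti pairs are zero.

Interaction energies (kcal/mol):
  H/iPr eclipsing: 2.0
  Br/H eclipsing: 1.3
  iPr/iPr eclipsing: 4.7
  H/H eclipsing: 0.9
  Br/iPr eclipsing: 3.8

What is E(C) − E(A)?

-1.4 kcal/mol

C is eclipsed. H at 0° is eclipsed with Br at 0° (1.3); H at 120° is eclipsed with iPr at 120° (2.0); iPr at 240° is eclipsed with H at 240° (2.0). Total 5.3 kcal/mol.
A is eclipsed. H at 0° is eclipsed with iPr at 0° (2.0); H at 120° is eclipsed with H at 120° (0.9); iPr at 240° is eclipsed with Br at 240° (3.8). Total 6.7 kcal/mol.
E(C) − E(A) = 5.3 − 6.7 = -1.4 kcal/mol.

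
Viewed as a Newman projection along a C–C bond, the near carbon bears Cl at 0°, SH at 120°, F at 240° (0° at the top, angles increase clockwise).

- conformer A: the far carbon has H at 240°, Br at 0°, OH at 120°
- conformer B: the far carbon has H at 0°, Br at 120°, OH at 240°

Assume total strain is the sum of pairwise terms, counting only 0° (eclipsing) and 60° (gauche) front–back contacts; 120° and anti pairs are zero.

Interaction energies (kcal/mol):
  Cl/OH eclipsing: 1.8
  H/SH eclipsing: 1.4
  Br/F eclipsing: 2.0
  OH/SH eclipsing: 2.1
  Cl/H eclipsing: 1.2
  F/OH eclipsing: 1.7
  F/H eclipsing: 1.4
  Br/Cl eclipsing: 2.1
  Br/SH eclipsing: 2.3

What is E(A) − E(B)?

+0.4 kcal/mol

A (eclipsed): Cl–Br eclipsed, SH–OH eclipsed, F–H eclipsed; 2.1 + 2.1 + 1.4 = 5.6 kcal/mol.
B (eclipsed): Cl–H eclipsed, SH–Br eclipsed, F–OH eclipsed; 1.2 + 2.3 + 1.7 = 5.2 kcal/mol.
E(A) − E(B) = 5.6 − 5.2 = +0.4 kcal/mol.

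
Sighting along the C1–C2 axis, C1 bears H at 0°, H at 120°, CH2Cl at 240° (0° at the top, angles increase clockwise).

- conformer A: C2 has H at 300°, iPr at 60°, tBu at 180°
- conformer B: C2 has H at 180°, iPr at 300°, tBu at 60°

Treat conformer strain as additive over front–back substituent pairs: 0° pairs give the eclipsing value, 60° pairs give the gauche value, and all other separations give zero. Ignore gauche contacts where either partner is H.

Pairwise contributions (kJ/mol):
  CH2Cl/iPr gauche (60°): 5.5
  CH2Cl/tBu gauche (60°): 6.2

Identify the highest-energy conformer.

A

A (staggered): CH2Cl(240°)/tBu(180°) gauche 6.2 → 6.2 kJ/mol.
B (staggered): CH2Cl(240°)/iPr(300°) gauche 5.5 → 5.5 kJ/mol.
A has the highest total (6.2 kJ/mol).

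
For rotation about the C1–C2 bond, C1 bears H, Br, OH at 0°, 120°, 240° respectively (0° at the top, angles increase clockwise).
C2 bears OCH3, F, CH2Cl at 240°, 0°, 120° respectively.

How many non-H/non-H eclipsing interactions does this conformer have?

2

Non-H eclipsing pairs: Br(120°)/CH2Cl(120°); OH(240°)/OCH3(240°) — 2 interactions.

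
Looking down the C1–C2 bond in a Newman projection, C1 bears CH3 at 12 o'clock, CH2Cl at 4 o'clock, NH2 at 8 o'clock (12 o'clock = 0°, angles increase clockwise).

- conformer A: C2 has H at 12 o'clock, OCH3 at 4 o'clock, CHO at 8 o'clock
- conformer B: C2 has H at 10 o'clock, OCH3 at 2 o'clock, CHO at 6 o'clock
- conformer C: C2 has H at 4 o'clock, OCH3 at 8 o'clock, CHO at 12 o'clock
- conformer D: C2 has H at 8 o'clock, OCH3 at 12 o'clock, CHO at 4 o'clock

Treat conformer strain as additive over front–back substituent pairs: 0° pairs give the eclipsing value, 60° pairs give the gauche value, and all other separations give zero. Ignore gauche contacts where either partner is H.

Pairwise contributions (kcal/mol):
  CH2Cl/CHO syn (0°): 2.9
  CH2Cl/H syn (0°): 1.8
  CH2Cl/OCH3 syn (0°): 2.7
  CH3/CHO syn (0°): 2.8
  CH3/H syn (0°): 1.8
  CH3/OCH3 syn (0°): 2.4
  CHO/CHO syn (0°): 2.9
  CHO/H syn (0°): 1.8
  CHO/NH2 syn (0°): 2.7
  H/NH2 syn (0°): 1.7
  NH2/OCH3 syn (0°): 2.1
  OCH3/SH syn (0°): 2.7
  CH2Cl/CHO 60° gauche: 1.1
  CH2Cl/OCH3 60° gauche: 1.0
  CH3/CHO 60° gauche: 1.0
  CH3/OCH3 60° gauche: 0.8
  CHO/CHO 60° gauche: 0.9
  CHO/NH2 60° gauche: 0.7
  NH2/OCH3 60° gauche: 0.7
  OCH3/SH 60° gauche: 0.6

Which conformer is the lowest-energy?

B

A is eclipsed. CH3 at 0° is eclipsed with H at 0° (1.8); CH2Cl at 120° is eclipsed with OCH3 at 120° (2.7); NH2 at 240° is eclipsed with CHO at 240° (2.7). Total 7.2 kcal/mol.
B is staggered. CH3 at 0° is gauche with OCH3 at 60° (0.8); CH2Cl at 120° is gauche with OCH3 at 60° (1.0); CH2Cl at 120° is gauche with CHO at 180° (1.1); NH2 at 240° is gauche with CHO at 180° (0.7). Total 3.6 kcal/mol.
C is eclipsed. CH3 at 0° is eclipsed with CHO at 0° (2.8); CH2Cl at 120° is eclipsed with H at 120° (1.8); NH2 at 240° is eclipsed with OCH3 at 240° (2.1). Total 6.7 kcal/mol.
D is eclipsed. CH3 at 0° is eclipsed with OCH3 at 0° (2.4); CH2Cl at 120° is eclipsed with CHO at 120° (2.9); NH2 at 240° is eclipsed with H at 240° (1.7). Total 7.0 kcal/mol.
B has the lowest total (3.6 kcal/mol).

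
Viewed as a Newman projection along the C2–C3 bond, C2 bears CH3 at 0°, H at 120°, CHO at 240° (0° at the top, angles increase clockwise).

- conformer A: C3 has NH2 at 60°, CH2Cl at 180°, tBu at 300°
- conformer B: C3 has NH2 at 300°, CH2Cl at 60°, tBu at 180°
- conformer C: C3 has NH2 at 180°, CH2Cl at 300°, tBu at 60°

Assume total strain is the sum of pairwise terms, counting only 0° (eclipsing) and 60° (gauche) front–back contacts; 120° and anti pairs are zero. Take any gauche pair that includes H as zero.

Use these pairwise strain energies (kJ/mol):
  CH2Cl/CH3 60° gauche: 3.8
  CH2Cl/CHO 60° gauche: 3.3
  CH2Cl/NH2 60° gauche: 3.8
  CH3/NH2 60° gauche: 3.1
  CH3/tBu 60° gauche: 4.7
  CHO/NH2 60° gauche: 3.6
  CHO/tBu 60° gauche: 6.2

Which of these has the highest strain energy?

A

A (staggered): CH3–NH2 gauche, CH3–tBu gauche, CHO–CH2Cl gauche, CHO–tBu gauche; 3.1 + 4.7 + 3.3 + 6.2 = 17.3 kJ/mol.
B (staggered): CH3–NH2 gauche, CH3–CH2Cl gauche, CHO–NH2 gauche, CHO–tBu gauche; 3.1 + 3.8 + 3.6 + 6.2 = 16.7 kJ/mol.
C (staggered): CH3–CH2Cl gauche, CH3–tBu gauche, CHO–NH2 gauche, CHO–CH2Cl gauche; 3.8 + 4.7 + 3.6 + 3.3 = 15.4 kJ/mol.
A has the highest total (17.3 kJ/mol).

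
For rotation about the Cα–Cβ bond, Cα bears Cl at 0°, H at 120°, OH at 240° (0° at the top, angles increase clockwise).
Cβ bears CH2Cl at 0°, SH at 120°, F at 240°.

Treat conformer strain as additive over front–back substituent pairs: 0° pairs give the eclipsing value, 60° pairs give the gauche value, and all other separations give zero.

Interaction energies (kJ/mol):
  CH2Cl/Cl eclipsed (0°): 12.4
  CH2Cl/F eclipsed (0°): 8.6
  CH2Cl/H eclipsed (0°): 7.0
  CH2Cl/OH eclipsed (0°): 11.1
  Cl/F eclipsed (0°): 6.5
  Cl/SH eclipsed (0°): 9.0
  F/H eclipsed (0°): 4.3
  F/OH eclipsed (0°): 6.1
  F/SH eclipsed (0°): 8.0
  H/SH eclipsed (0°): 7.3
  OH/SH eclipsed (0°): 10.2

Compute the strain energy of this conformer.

25.8 kJ/mol

This conformer (eclipsed): Cl(0°)/CH2Cl(0°) eclipsed 12.4; H(120°)/SH(120°) eclipsed 7.3; OH(240°)/F(240°) eclipsed 6.1 → 25.8 kJ/mol.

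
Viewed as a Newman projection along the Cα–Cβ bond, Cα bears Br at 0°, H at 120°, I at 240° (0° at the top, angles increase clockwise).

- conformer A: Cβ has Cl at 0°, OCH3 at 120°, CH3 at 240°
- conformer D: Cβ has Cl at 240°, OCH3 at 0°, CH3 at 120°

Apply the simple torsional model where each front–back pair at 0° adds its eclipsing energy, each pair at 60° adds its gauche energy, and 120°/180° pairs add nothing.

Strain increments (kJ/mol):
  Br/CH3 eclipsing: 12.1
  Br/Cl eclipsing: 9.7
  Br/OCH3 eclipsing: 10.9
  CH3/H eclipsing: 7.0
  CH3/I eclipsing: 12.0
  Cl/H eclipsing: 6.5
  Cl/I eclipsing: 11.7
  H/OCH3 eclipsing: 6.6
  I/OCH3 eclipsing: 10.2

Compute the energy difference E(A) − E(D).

A (eclipsed): Br–Cl eclipsed, H–OCH3 eclipsed, I–CH3 eclipsed; 9.7 + 6.6 + 12.0 = 28.3 kJ/mol.
D (eclipsed): Br–OCH3 eclipsed, H–CH3 eclipsed, I–Cl eclipsed; 10.9 + 7.0 + 11.7 = 29.6 kJ/mol.
E(A) − E(D) = 28.3 − 29.6 = -1.3 kJ/mol.

-1.3 kJ/mol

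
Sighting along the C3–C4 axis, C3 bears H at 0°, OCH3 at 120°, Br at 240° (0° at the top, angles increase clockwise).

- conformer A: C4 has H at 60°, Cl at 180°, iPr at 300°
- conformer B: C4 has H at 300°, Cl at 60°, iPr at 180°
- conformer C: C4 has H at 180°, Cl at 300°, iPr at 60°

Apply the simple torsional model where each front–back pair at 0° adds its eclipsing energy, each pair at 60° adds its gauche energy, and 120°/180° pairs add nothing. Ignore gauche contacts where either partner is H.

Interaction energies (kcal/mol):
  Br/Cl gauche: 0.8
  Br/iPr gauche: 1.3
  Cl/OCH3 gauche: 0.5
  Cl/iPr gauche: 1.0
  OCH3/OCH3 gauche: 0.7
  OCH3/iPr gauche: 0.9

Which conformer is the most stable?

A (staggered): OCH3–Cl gauche, Br–Cl gauche, Br–iPr gauche; 0.5 + 0.8 + 1.3 = 2.6 kcal/mol.
B (staggered): OCH3–Cl gauche, OCH3–iPr gauche, Br–iPr gauche; 0.5 + 0.9 + 1.3 = 2.7 kcal/mol.
C (staggered): OCH3–iPr gauche, Br–Cl gauche; 0.9 + 0.8 = 1.7 kcal/mol.
C has the lowest total (1.7 kcal/mol).

C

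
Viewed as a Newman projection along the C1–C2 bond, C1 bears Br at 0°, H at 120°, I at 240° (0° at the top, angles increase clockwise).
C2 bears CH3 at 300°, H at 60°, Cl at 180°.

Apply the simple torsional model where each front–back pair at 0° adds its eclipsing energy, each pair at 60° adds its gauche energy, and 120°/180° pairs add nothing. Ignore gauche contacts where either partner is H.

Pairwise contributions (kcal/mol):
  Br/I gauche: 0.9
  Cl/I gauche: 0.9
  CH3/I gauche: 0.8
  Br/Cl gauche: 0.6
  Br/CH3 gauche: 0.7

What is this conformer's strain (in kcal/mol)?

2.4 kcal/mol

This conformer (staggered): Br(0°)/CH3(300°) gauche 0.7; I(240°)/CH3(300°) gauche 0.8; I(240°)/Cl(180°) gauche 0.9 → 2.4 kcal/mol.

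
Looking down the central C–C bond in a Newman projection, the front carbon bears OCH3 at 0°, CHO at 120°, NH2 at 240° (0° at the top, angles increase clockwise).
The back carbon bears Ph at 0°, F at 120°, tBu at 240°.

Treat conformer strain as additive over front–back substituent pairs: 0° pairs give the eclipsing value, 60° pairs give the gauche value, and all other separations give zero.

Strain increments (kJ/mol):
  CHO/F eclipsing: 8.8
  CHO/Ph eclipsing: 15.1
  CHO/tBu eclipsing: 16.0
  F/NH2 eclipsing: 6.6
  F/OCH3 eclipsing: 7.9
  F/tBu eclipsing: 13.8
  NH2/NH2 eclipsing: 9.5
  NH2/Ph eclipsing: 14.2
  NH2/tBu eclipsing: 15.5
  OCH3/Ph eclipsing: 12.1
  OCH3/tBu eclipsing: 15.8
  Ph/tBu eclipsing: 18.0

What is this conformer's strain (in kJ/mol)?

This conformer (eclipsed): OCH3(0°)/Ph(0°) eclipsed 12.1; CHO(120°)/F(120°) eclipsed 8.8; NH2(240°)/tBu(240°) eclipsed 15.5 → 36.4 kJ/mol.

36.4 kJ/mol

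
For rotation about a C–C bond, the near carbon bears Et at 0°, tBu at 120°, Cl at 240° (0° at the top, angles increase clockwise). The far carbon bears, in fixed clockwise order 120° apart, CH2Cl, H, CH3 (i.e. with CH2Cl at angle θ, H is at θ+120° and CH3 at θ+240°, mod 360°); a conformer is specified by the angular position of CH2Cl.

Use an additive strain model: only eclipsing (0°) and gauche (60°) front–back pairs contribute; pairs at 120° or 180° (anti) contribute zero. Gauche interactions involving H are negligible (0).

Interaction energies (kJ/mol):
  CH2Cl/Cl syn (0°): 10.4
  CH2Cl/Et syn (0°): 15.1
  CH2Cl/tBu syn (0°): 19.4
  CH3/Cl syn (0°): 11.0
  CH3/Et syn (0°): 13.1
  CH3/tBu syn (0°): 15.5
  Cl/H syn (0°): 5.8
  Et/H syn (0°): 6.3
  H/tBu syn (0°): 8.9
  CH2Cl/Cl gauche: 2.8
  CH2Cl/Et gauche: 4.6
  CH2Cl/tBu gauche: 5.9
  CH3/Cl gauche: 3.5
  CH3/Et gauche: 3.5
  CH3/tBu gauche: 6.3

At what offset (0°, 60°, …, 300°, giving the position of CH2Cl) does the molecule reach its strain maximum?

CH2Cl at 0° (eclipsed): Et(0°)/CH2Cl(0°) eclipsed 15.1; tBu(120°)/H(120°) eclipsed 8.9; Cl(240°)/CH3(240°) eclipsed 11.0 → 35.0 kJ/mol.
CH2Cl at 60° (staggered): Et(0°)/CH2Cl(60°) gauche 4.6; Et(0°)/CH3(300°) gauche 3.5; tBu(120°)/CH2Cl(60°) gauche 5.9; Cl(240°)/CH3(300°) gauche 3.5 → 17.5 kJ/mol.
CH2Cl at 120° (eclipsed): Et(0°)/CH3(0°) eclipsed 13.1; tBu(120°)/CH2Cl(120°) eclipsed 19.4; Cl(240°)/H(240°) eclipsed 5.8 → 38.3 kJ/mol.
CH2Cl at 180° (staggered): Et(0°)/CH3(60°) gauche 3.5; tBu(120°)/CH2Cl(180°) gauche 5.9; tBu(120°)/CH3(60°) gauche 6.3; Cl(240°)/CH2Cl(180°) gauche 2.8 → 18.5 kJ/mol.
CH2Cl at 240° (eclipsed): Et(0°)/H(0°) eclipsed 6.3; tBu(120°)/CH3(120°) eclipsed 15.5; Cl(240°)/CH2Cl(240°) eclipsed 10.4 → 32.2 kJ/mol.
CH2Cl at 300° (staggered): Et(0°)/CH2Cl(300°) gauche 4.6; tBu(120°)/CH3(180°) gauche 6.3; Cl(240°)/CH2Cl(300°) gauche 2.8; Cl(240°)/CH3(180°) gauche 3.5 → 17.2 kJ/mol.
The maximum (38.3 kJ/mol) occurs with CH2Cl at 120°.

120°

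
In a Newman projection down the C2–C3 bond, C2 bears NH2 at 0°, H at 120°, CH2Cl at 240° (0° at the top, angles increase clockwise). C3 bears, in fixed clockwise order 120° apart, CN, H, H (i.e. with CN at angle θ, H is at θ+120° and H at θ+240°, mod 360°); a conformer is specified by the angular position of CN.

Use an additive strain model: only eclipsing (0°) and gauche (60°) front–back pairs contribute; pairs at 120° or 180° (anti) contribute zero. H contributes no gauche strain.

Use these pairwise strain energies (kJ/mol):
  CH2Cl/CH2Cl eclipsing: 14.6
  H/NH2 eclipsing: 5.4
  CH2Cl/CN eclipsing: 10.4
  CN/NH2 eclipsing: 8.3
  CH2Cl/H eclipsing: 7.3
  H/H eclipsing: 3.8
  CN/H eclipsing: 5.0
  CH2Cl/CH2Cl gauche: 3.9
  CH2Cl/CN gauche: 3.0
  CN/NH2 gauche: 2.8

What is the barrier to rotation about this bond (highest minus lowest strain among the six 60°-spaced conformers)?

CN at 0° is eclipsed. NH2 at 0° is eclipsed with CN at 0° (8.3); H at 120° is eclipsed with H at 120° (3.8); CH2Cl at 240° is eclipsed with H at 240° (7.3). Total 19.4 kJ/mol.
CN at 60° is staggered. NH2 at 0° is gauche with CN at 60° (2.8). Total 2.8 kJ/mol.
CN at 120° is eclipsed. NH2 at 0° is eclipsed with H at 0° (5.4); H at 120° is eclipsed with CN at 120° (5.0); CH2Cl at 240° is eclipsed with H at 240° (7.3). Total 17.7 kJ/mol.
CN at 180° is staggered. CH2Cl at 240° is gauche with CN at 180° (3.0). Total 3.0 kJ/mol.
CN at 240° is eclipsed. NH2 at 0° is eclipsed with H at 0° (5.4); H at 120° is eclipsed with H at 120° (3.8); CH2Cl at 240° is eclipsed with CN at 240° (10.4). Total 19.6 kJ/mol.
CN at 300° is staggered. NH2 at 0° is gauche with CN at 300° (2.8); CH2Cl at 240° is gauche with CN at 300° (3.0). Total 5.8 kJ/mol.
Max at 240° (19.6 kJ/mol), min at 60° (2.8 kJ/mol); barrier = 16.8 kJ/mol.

16.8 kJ/mol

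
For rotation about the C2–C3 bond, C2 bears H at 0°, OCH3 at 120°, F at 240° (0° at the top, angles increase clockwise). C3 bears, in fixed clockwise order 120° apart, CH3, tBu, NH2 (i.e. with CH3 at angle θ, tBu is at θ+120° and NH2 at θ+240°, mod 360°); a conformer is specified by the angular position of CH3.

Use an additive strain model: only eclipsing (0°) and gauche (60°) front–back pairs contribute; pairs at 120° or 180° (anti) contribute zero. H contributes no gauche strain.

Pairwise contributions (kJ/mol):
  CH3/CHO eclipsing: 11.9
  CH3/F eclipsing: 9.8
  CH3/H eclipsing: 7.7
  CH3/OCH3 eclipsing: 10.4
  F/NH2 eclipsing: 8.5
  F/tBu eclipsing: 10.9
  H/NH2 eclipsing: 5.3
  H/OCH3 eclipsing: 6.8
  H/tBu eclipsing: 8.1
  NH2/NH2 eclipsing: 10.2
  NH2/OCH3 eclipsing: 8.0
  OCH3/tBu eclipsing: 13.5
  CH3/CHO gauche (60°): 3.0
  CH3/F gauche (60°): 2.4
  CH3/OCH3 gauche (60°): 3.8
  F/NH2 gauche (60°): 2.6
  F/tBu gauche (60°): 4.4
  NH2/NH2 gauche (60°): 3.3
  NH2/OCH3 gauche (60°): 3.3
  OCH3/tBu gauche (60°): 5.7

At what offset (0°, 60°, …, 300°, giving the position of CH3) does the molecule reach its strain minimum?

180°

CH3 at 0° (eclipsed): H–CH3 eclipsed, OCH3–tBu eclipsed, F–NH2 eclipsed; 7.7 + 13.5 + 8.5 = 29.7 kJ/mol.
CH3 at 60° (staggered): OCH3–CH3 gauche, OCH3–tBu gauche, F–tBu gauche, F–NH2 gauche; 3.8 + 5.7 + 4.4 + 2.6 = 16.5 kJ/mol.
CH3 at 120° (eclipsed): H–NH2 eclipsed, OCH3–CH3 eclipsed, F–tBu eclipsed; 5.3 + 10.4 + 10.9 = 26.6 kJ/mol.
CH3 at 180° (staggered): OCH3–CH3 gauche, OCH3–NH2 gauche, F–CH3 gauche, F–tBu gauche; 3.8 + 3.3 + 2.4 + 4.4 = 13.9 kJ/mol.
CH3 at 240° (eclipsed): H–tBu eclipsed, OCH3–NH2 eclipsed, F–CH3 eclipsed; 8.1 + 8.0 + 9.8 = 25.9 kJ/mol.
CH3 at 300° (staggered): OCH3–tBu gauche, OCH3–NH2 gauche, F–CH3 gauche, F–NH2 gauche; 5.7 + 3.3 + 2.4 + 2.6 = 14.0 kJ/mol.
The minimum (13.9 kJ/mol) occurs with CH3 at 180°.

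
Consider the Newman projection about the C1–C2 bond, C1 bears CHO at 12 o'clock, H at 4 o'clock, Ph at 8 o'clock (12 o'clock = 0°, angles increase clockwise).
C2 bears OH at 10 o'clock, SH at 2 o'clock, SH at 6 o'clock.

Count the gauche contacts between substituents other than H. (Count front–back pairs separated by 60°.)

4

Non-H gauche pairs: CHO(0°)/OH(300°); CHO(0°)/SH(60°); Ph(240°)/OH(300°); Ph(240°)/SH(180°) — 4 interactions.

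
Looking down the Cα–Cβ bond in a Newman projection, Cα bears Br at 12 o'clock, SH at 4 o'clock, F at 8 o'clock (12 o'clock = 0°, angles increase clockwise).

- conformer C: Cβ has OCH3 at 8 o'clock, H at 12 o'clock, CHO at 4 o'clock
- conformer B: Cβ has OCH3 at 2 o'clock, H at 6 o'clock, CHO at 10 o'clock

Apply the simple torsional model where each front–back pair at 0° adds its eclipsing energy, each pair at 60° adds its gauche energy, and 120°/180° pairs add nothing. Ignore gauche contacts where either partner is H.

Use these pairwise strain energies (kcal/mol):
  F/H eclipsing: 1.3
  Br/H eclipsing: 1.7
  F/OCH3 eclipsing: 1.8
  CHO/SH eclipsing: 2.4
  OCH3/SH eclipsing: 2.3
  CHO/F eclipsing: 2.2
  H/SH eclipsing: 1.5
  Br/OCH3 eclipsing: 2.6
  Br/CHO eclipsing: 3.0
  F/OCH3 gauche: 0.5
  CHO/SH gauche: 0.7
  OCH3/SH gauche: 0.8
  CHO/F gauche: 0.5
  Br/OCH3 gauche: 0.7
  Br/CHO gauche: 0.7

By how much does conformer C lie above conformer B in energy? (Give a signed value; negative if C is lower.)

+3.2 kcal/mol

C (eclipsed): Br–H eclipsed, SH–CHO eclipsed, F–OCH3 eclipsed; 1.7 + 2.4 + 1.8 = 5.9 kcal/mol.
B (staggered): Br–OCH3 gauche, Br–CHO gauche, SH–OCH3 gauche, F–CHO gauche; 0.7 + 0.7 + 0.8 + 0.5 = 2.7 kcal/mol.
E(C) − E(B) = 5.9 − 2.7 = +3.2 kcal/mol.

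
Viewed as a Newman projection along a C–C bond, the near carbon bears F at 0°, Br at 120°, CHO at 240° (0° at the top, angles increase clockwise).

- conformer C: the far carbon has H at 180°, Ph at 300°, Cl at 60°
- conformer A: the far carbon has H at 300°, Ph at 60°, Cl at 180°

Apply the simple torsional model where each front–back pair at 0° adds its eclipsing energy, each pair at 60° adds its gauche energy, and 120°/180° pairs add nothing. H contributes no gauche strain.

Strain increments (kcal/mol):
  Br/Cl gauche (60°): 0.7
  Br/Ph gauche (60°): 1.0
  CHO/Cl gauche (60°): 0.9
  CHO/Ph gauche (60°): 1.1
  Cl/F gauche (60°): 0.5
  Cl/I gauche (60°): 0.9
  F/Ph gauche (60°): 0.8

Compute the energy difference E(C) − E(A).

C (staggered): F–Ph gauche, F–Cl gauche, Br–Cl gauche, CHO–Ph gauche; 0.8 + 0.5 + 0.7 + 1.1 = 3.1 kcal/mol.
A (staggered): F–Ph gauche, Br–Ph gauche, Br–Cl gauche, CHO–Cl gauche; 0.8 + 1.0 + 0.7 + 0.9 = 3.4 kcal/mol.
E(C) − E(A) = 3.1 − 3.4 = -0.3 kcal/mol.

-0.3 kcal/mol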